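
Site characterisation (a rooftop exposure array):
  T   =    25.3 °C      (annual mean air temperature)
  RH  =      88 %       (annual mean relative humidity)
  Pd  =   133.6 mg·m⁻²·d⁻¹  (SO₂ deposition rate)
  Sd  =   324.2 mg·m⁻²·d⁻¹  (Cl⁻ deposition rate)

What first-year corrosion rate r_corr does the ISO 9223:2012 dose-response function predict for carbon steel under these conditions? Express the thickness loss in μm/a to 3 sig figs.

carbon steel: f(T) = -0.054·(T−10) [T>10 °C] = -0.8262
  sulphur-dioxide contribution → 57.4 μm/a
  chloride contribution → 184.5 μm/a
  total first-year rate 241.9 μm/a

r_corr = 242 μm/a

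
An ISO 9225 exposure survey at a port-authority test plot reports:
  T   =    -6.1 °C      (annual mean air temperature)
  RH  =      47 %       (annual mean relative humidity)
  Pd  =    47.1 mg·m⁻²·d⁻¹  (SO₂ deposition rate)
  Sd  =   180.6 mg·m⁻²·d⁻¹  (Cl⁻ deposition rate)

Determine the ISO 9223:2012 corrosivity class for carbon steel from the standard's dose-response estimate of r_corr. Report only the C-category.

carbon steel: temperature factor f = +0.150·(-16.1) = -2.4150
  Pd branch = 1.77·Pd^0.52·e^(0.02·RH+f) = 3.002 μm/a
  Cl⁻ term: 0.102·180.6^0.62·exp(0.033·47+0.04·-6.1) = 9.449
  r_corr = 3.002 + 9.449 = 12.45 μm/a
12.5 μm/a falls in (1.3, 25] for carbon steel → category C2

C2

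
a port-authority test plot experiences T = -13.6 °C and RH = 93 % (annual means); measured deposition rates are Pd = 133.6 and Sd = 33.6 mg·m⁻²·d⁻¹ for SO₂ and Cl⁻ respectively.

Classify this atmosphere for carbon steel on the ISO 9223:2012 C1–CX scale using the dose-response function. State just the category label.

carbon steel: f(T) = +0.150·(T−10) [T≤10 °C] = -3.5400
  Pd branch = 1.77·Pd^0.52·e^(0.02·RH+f) = 4.205 μm/a
  Cl⁻ term: 0.102·33.6^0.62·exp(0.033·93+0.04·-13.6) = 11.26
  r_corr = 4.205 + 11.26 = 15.46 μm/a
ISO 9223 Table 2 (carbon steel): 1.3 < 15.5 ≤ 25 μm/a ⇒ C2

C2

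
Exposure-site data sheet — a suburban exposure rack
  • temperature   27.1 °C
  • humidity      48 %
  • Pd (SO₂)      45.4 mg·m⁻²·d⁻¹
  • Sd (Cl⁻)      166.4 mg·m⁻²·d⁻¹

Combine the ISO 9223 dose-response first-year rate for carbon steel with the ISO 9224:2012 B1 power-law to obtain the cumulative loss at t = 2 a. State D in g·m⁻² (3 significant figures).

D(2) = 546 g·m⁻²

carbon steel: f(T) = -0.054·(T−10) [T>10 °C] = -0.9234
  SO₂ term: 1.77·45.4^0.52·exp(0.02·48-0.9234) = 13.35
  Sd branch = 0.102·Sd^0.62·e^(0.033·RH+0.04·T) = 35.03 μm/a
  sum: 13.35 + 35.03 → r_corr = 48.38 μm/a
ISO 9224: D(t) = r_corr · t^b with b = 0.523 (carbon steel, B1)
  D(2) = 48.38 × 2^0.523 = 48.38 × 1.437 = 69.52 μm
  Mass loss = 69.52 μm × 7.85 g/cm³ = 545.7 g·m⁻²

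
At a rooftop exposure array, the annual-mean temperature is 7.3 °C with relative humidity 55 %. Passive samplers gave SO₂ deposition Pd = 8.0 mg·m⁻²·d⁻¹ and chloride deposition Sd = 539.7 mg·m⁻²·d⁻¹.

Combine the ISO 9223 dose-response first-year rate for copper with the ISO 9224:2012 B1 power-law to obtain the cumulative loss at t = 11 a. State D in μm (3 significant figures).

D(11) = 3.70 μm

copper: temperature factor f = +0.126·(-2.7) = -0.3402
  sulphur-dioxide contribution → 0.1662 μm/a
  chloride contribution → 0.5803 μm/a
  total first-year rate 0.7465 μm/a
Power-law: D(11) = r_corr · 11^0.667
  D(11) = 0.7465 × 11^0.667 = 0.7465 × 4.95 = 3.695 μm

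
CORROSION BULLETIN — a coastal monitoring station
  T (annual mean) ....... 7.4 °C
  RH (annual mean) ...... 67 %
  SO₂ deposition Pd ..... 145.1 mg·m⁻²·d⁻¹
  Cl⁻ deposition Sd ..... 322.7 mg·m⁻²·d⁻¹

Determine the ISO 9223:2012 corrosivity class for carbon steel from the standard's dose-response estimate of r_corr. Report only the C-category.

carbon steel: temperature factor f = +0.150·(-2.6) = -0.3900
  sulphur-dioxide contribution → 60.9 μm/a
  chloride contribution → 44.96 μm/a
  ⇒ r_corr(carbon steel) = 105.9 μm/a
106 μm/a falls in (80, 200] for carbon steel → category C5

C5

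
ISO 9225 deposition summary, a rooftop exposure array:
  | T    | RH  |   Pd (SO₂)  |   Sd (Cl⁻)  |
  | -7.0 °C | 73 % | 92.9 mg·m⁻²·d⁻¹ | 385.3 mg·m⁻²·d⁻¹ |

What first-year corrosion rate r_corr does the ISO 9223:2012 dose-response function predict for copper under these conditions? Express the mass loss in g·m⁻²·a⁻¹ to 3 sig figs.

r_corr = 5.85 g·m⁻²·a⁻¹

copper: f(T) = +0.126·(T−10) [T≤10 °C] = -2.1420
  Pd branch = 0.0053·Pd^0.26·e^(0.059·RH+f) = 0.15 μm/a
  Cl⁻ term: 0.01025·385.3^0.27·exp(0.036·73+0.049·-7.0) = 0.5026
  r_corr = 0.15 + 0.5026 = 0.6527 μm/a
Convert to mass loss: 0.6527 μm/a × 8.96 g/cm³ = 5.848 g·m⁻²·a⁻¹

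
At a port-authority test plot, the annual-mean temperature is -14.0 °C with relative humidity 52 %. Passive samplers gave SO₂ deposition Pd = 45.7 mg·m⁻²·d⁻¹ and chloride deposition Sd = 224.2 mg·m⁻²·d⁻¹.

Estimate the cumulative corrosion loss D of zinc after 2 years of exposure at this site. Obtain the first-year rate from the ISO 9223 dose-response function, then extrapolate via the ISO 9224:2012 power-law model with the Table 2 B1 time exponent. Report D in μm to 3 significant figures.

D(2) = 0.845 μm

zinc: f(T) = +0.038·(T−10) [T≤10 °C] = -0.9120
  sulphur-dioxide contribution → 0.3046 μm/a
  chloride contribution → 0.1765 μm/a
  total first-year rate 0.4811 μm/a
ISO 9224: D(t) = r_corr · t^b with b = 0.813 (zinc, B1)
  D(2) = 0.4811 × 2^0.813 = 0.4811 × 1.757 = 0.8452 μm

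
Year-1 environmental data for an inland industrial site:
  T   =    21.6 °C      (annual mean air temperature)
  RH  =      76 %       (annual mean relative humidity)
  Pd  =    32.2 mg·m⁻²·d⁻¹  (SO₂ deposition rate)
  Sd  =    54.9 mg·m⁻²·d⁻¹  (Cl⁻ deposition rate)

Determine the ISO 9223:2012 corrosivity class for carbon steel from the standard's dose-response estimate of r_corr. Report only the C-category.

C4

carbon steel: temperature factor f = -0.054·(11.6) = -0.6264
  SO₂ term: 1.77·32.2^0.52·exp(0.02·76-0.6264) = 26.31
  Sd branch = 0.102·Sd^0.62·e^(0.033·RH+0.04·T) = 35.61 μm/a
  sum: 26.31 + 35.61 → r_corr = 61.92 μm/a
61.9 μm/a falls in (50, 80] for carbon steel → category C4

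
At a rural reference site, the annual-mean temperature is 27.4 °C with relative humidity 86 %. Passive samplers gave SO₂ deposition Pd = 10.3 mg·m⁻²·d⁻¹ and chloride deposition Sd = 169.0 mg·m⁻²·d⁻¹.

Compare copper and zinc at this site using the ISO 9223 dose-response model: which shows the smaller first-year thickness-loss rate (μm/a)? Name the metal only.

copper

copper: temperature factor f = -0.080·(17.4) = -1.3920
  Pd branch = 0.0053·Pd^0.26·e^(0.059·RH+f) = 0.3861 μm/a
  Cl⁻ term: 0.01025·169.0^0.27·exp(0.036·86+0.049·27.4) = 3.467
  r_corr = 0.3861 + 3.467 = 3.853 μm/a
zinc: temperature factor f = -0.071·(17.4) = -1.2354
  SO₂ term: 0.0129·10.3^0.44·exp(0.046·86-1.2354) = 0.5467
  Sd branch = 0.0175·Sd^0.57·e^(0.008·RH+0.085·T) = 6.656 μm/a
  sum: 0.5467 + 6.656 → r_corr = 7.203 μm/a
Ordering by μm/a: zinc (7.2) > copper (3.85)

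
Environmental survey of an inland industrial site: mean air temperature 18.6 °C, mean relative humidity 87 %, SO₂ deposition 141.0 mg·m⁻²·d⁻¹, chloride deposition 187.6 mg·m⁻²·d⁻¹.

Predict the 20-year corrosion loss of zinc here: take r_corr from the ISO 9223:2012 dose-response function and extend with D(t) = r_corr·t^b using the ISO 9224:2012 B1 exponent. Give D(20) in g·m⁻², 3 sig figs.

zinc: temperature factor f = -0.071·(8.6) = -0.6106
  Pd branch = 0.0129·Pd^0.44·e^(0.046·RH+f) = 3.382 μm/a
  Cl⁻ term: 0.0175·187.6^0.57·exp(0.008·87+0.085·18.6) = 3.37
  r_corr = 3.382 + 3.37 = 6.752 μm/a
Long-term exponent b (ISO 9224 Table 2, B1) = 0.813
  D(20) = 6.752 × 20^0.813 = 6.752 × 11.42 = 77.12 μm
  Mass loss = 77.12 μm × 7.14 g/cm³ = 550.6 g·m⁻²

D(20) = 551 g·m⁻²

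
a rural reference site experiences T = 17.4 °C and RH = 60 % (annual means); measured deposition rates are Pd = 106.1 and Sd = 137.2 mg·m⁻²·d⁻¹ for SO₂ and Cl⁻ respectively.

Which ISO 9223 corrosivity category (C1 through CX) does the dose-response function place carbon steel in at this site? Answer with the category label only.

carbon steel: temperature factor f = -0.054·(7.4) = -0.3996
  SO₂ term: 1.77·106.1^0.52·exp(0.02·60-0.3996) = 44.56
  Sd branch = 0.102·Sd^0.62·e^(0.033·RH+0.04·T) = 31.33 μm/a
  sum: 44.56 + 31.33 → r_corr = 75.89 μm/a
Category bounds: 50…80 μm/a bracket r_corr ⇒ C4

C4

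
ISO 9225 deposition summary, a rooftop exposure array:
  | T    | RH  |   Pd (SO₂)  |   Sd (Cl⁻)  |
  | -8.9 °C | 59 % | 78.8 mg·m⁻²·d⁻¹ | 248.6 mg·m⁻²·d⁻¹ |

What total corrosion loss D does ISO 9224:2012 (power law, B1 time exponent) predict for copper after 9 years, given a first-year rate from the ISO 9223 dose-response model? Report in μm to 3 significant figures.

D(9) = 1.28 μm

copper: f(T) = +0.126·(T−10) [T≤10 °C] = -2.3814
  sulphur-dioxide contribution → 0.04954 μm/a
  chloride contribution → 0.2458 μm/a
  ⇒ r_corr(copper) = 0.2953 μm/a
Long-term exponent b (ISO 9224 Table 2, B1) = 0.667
  D(9) = 0.2953 × 9^0.667 = 0.2953 × 4.33 = 1.279 μm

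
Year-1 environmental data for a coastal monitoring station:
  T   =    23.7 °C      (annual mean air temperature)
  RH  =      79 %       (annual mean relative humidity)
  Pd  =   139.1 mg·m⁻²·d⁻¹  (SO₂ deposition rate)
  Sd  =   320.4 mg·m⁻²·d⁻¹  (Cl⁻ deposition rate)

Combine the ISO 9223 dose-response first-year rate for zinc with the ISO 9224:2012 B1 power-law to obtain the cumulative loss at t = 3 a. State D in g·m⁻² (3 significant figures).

D(3) = 144 g·m⁻²

zinc: T>10 °C ⇒ hinge -0.071·(23.7−10) = -0.9727
  Pd branch = 0.0129·Pd^0.44·e^(0.046·RH+f) = 1.62 μm/a
  Sd branch = 0.0175·Sd^0.57·e^(0.008·RH+0.085·T) = 6.617 μm/a
  sum: 1.62 + 6.617 → r_corr = 8.236 μm/a
ISO 9224: D(t) = r_corr · t^b with b = 0.813 (zinc, B1)
  D(3) = 8.236 × 3^0.813 = 8.236 × 2.443 = 20.12 μm
  Mass loss = 20.12 μm × 7.14 g/cm³ = 143.7 g·m⁻²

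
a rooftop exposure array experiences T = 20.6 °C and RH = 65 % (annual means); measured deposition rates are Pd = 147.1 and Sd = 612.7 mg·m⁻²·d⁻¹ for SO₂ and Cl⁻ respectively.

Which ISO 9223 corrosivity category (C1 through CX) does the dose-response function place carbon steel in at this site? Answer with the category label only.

C5

carbon steel: temperature factor f = -0.054·(10.6) = -0.5724
  sulphur-dioxide contribution → 49.1 μm/a
  chloride contribution → 106.2 μm/a
  ⇒ r_corr(carbon steel) = 155.3 μm/a
ISO 9223 Table 2 (carbon steel): 80 < 155 ≤ 200 μm/a ⇒ C5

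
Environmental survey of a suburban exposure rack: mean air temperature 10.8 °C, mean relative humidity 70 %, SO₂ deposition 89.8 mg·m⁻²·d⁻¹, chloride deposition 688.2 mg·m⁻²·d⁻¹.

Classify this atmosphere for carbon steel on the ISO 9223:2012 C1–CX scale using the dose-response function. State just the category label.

carbon steel: T>10 °C ⇒ hinge -0.054·(10.8−10) = -0.0432
  sulphur-dioxide contribution → 71.27 μm/a
  chloride contribution → 90.95 μm/a
  ⇒ r_corr(carbon steel) = 162.2 μm/a
162 μm/a falls in (80, 200] for carbon steel → category C5

C5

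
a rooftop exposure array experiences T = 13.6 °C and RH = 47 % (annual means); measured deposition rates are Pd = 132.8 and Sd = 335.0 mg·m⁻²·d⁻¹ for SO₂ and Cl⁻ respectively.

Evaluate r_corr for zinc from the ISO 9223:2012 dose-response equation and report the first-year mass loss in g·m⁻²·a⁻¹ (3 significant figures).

zinc: f(T) = -0.071·(T−10) [T>10 °C] = -0.2556
  Pd branch = 0.0129·Pd^0.44·e^(0.046·RH+f) = 0.746 μm/a
  Cl⁻ term: 0.0175·335.0^0.57·exp(0.008·47+0.085·13.6) = 2.227
  r_corr = 0.746 + 2.227 = 2.973 μm/a
Convert to mass loss: 2.973 μm/a × 7.14 g/cm³ = 21.22 g·m⁻²·a⁻¹

r_corr = 21.2 g·m⁻²·a⁻¹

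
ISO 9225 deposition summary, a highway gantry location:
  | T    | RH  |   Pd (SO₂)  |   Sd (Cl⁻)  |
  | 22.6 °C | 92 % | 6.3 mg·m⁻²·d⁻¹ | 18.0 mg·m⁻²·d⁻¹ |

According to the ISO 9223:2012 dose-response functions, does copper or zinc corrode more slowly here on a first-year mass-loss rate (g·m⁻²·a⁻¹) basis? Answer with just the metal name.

zinc

copper: f(T) = -0.080·(T−10) [T>10 °C] = -1.0080
  sulphur-dioxide contribution → 0.7107 μm/a
  chloride contribution → 1.858 μm/a
  ⇒ r_corr(copper) = 2.568 μm/a
  mass loss = 2.568 μm/a × 8.96 g/cm³ = 23.01 g·m⁻²·a⁻¹
zinc: f(T) = -0.071·(T−10) [T>10 °C] = -0.8946
  sulphur-dioxide contribution → 0.816 μm/a
  chloride contribution → 1.296 μm/a
  ⇒ r_corr(zinc) = 2.112 μm/a
  mass loss = 2.112 μm/a × 7.14 g/cm³ = 15.08 g·m⁻²·a⁻¹
Ordering by g·m⁻²·a⁻¹: copper (23) > zinc (15.1)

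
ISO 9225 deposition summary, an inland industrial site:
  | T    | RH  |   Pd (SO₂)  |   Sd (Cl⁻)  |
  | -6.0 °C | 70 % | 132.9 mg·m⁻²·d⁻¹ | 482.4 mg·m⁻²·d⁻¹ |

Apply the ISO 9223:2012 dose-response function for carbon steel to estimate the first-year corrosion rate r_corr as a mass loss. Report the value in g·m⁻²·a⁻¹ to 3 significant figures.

carbon steel: f(T) = +0.150·(T−10) [T≤10 °C] = -2.4000
  sulphur-dioxide contribution → 8.278 μm/a
  chloride contribution → 37.27 μm/a
  ⇒ r_corr(carbon steel) = 45.54 μm/a
Convert to mass loss: 45.54 μm/a × 7.85 g/cm³ = 357.5 g·m⁻²·a⁻¹

r_corr = 358 g·m⁻²·a⁻¹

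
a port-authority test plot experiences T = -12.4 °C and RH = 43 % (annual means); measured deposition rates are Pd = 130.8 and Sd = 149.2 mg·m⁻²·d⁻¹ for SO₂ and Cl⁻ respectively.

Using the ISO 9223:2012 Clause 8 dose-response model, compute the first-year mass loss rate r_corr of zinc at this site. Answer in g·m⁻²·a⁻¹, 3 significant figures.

r_corr = 3.49 g·m⁻²·a⁻¹

zinc: temperature factor f = +0.038·(-22.4) = -0.8512
  SO₂ term: 0.0129·130.8^0.44·exp(0.046·43-0.8512) = 0.3398
  Cl⁻ term: 0.0175·149.2^0.57·exp(0.008·43+0.085·-12.4) = 0.1492
  r_corr = 0.3398 + 0.1492 = 0.489 μm/a
Convert to mass loss: 0.489 μm/a × 7.14 g/cm³ = 3.492 g·m⁻²·a⁻¹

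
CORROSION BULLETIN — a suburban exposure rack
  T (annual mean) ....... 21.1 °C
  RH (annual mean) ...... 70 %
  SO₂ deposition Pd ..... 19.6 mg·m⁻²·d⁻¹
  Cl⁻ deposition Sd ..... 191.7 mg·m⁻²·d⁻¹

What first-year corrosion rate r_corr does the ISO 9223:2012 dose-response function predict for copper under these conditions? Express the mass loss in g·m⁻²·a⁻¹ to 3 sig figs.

r_corr = 15.9 g·m⁻²·a⁻¹

copper: f(T) = -0.080·(T−10) [T>10 °C] = -0.8880
  Pd branch = 0.0053·Pd^0.26·e^(0.059·RH+f) = 0.2939 μm/a
  Cl⁻ term: 0.01025·191.7^0.27·exp(0.036·70+0.049·21.1) = 1.481
  sum: 0.2939 + 1.481 → r_corr = 1.775 μm/a
Convert to mass loss: 1.775 μm/a × 8.96 g/cm³ = 15.9 g·m⁻²·a⁻¹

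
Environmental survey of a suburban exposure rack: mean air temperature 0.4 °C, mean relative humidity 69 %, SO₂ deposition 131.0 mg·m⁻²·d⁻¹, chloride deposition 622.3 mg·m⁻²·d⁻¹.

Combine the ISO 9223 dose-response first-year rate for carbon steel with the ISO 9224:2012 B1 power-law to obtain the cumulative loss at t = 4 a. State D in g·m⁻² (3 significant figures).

D(4) = 1.22e+03 g·m⁻²

carbon steel: f(T) = +0.150·(T−10) [T≤10 °C] = -1.4400
  Pd branch = 1.77·Pd^0.52·e^(0.02·RH+f) = 21.03 μm/a
  Sd branch = 0.102·Sd^0.62·e^(0.033·RH+0.04·T) = 54.54 μm/a
  sum: 21.03 + 54.54 → r_corr = 75.57 μm/a
Long-term exponent b (ISO 9224 Table 2, B1) = 0.523
  D(4) = 75.57 × 4^0.523 = 75.57 × 2.065 = 156 μm
  Mass loss = 156 μm × 7.85 g/cm³ = 1225 g·m⁻²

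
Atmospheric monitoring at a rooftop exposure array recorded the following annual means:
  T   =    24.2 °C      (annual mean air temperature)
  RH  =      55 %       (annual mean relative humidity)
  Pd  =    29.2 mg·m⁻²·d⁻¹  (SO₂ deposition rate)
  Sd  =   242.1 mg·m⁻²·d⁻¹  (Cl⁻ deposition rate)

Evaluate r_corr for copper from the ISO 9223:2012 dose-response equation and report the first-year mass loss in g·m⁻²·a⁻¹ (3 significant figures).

copper: T>10 °C ⇒ hinge -0.080·(24.2−10) = -1.1360
  sulphur-dioxide contribution → 0.105 μm/a
  chloride contribution → 1.07 μm/a
  total first-year rate 1.175 μm/a
Convert to mass loss: 1.175 μm/a × 8.96 g/cm³ = 10.53 g·m⁻²·a⁻¹

r_corr = 10.5 g·m⁻²·a⁻¹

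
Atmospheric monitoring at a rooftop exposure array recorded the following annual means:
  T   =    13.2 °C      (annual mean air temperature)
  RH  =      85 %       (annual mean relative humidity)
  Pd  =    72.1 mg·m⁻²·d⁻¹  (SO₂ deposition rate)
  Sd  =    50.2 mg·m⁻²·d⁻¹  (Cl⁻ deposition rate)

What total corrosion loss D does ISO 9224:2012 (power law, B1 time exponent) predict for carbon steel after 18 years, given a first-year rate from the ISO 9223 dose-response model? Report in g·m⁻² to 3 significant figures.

carbon steel: temperature factor f = -0.054·(3.2) = -0.1728
  SO₂ term: 1.77·72.1^0.52·exp(0.02·85-0.1728) = 75.4
  Cl⁻ term: 0.102·50.2^0.62·exp(0.033·85+0.04·13.2) = 32.4
  sum: 75.4 + 32.4 → r_corr = 107.8 μm/a
ISO 9224: D(t) = r_corr · t^b with b = 0.523 (carbon steel, B1)
  D(18) = 107.8 × 18^0.523 = 107.8 × 4.534 = 488.8 μm
  Mass loss = 488.8 μm × 7.85 g/cm³ = 3837 g·m⁻²

D(18) = 3.84e+03 g·m⁻²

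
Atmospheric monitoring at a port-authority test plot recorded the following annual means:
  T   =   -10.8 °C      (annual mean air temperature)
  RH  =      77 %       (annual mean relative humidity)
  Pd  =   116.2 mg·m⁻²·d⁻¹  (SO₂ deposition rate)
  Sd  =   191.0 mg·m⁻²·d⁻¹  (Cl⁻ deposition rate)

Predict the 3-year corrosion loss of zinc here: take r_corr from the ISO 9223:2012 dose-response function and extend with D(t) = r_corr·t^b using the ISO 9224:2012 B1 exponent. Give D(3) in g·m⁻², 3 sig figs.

zinc: f(T) = +0.038·(T−10) [T≤10 °C] = -0.7904
  SO₂ term: 0.0129·116.2^0.44·exp(0.046·77-0.7904) = 1.638
  Sd branch = 0.0175·Sd^0.57·e^(0.008·RH+0.085·T) = 0.2583 μm/a
  r_corr = 1.638 + 0.2583 = 1.896 μm/a
Power-law: D(3) = r_corr · 3^0.813
  D(3) = 1.896 × 3^0.813 = 1.896 × 2.443 = 4.632 μm
  Mass loss = 4.632 μm × 7.14 g/cm³ = 33.07 g·m⁻²

D(3) = 33.1 g·m⁻²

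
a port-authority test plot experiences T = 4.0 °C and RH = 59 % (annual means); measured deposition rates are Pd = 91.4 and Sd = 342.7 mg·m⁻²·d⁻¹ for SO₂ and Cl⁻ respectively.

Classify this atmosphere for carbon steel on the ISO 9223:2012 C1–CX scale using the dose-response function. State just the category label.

carbon steel: temperature factor f = +0.150·(-6.0) = -0.9000
  sulphur-dioxide contribution → 24.51 μm/a
  chloride contribution → 31.28 μm/a
  total first-year rate 55.79 μm/a
55.8 μm/a falls in (50, 80] for carbon steel → category C4

C4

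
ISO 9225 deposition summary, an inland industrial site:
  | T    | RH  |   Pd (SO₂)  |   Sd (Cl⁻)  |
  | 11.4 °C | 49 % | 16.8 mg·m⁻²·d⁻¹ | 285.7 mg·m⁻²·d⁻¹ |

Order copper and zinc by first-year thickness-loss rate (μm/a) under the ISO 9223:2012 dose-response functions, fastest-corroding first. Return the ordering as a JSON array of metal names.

["zinc", "copper"]

copper: T>10 °C ⇒ hinge -0.080·(11.4−10) = -0.1120
  sulphur-dioxide contribution → 0.1777 μm/a
  chloride contribution → 0.4814 μm/a
  total first-year rate 0.6591 μm/a
zinc: f(T) = -0.071·(T−10) [T>10 °C] = -0.0994
  sulphur-dioxide contribution → 0.385 μm/a
  chloride contribution → 1.714 μm/a
  ⇒ r_corr(zinc) = 2.099 μm/a
Ordering by μm/a: zinc (2.1) > copper (0.659)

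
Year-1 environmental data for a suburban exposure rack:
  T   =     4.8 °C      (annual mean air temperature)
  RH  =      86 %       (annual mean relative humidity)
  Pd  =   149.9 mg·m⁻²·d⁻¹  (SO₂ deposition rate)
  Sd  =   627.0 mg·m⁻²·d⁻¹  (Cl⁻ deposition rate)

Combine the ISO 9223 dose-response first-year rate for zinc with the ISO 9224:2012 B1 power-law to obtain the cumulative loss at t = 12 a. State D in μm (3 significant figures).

zinc: f(T) = +0.038·(T−10) [T≤10 °C] = -0.1976
  SO₂ term: 0.0129·149.9^0.44·exp(0.046·86-0.1976) = 5.014
  Cl⁻ term: 0.0175·627.0^0.57·exp(0.008·86+0.085·4.8) = 2.058
  sum: 5.014 + 2.058 → r_corr = 7.072 μm/a
Long-term exponent b (ISO 9224 Table 2, B1) = 0.813
  D(12) = 7.072 × 12^0.813 = 7.072 × 7.54 = 53.32 μm

D(12) = 53.3 μm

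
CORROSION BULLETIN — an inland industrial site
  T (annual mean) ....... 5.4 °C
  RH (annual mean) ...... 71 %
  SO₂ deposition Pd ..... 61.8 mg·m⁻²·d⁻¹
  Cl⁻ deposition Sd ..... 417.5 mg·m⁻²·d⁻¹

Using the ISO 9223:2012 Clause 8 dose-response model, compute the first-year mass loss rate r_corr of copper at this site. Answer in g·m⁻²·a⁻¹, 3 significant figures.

copper: T≤10 °C ⇒ hinge +0.126·(5.4−10) = -0.5796
  SO₂ term: 0.0053·61.8^0.26·exp(0.059·71-0.5796) = 0.5721
  Cl⁻ term: 0.01025·417.5^0.27·exp(0.036·71+0.049·5.4) = 0.8776
  sum: 0.5721 + 0.8776 → r_corr = 1.45 μm/a
Convert to mass loss: 1.45 μm/a × 8.96 g/cm³ = 12.99 g·m⁻²·a⁻¹

r_corr = 13.0 g·m⁻²·a⁻¹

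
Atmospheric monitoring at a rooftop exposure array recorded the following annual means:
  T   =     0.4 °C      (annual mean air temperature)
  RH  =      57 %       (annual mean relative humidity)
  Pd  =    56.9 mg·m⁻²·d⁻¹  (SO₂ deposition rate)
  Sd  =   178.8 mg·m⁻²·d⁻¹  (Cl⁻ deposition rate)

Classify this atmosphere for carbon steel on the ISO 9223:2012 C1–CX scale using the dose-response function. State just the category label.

carbon steel: f(T) = +0.150·(T−10) [T≤10 °C] = -1.4400
  Pd branch = 1.77·Pd^0.52·e^(0.02·RH+f) = 10.72 μm/a
  Sd branch = 0.102·Sd^0.62·e^(0.033·RH+0.04·T) = 16.94 μm/a
  r_corr = 10.72 + 16.94 = 27.66 μm/a
Category bounds: 25…50 μm/a bracket r_corr ⇒ C3

C3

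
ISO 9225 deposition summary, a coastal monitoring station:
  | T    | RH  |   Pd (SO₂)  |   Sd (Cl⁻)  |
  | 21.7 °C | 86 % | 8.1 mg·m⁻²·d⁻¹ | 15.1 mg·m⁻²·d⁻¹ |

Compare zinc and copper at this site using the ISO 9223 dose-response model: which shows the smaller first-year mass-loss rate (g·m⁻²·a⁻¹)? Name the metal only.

zinc: temperature factor f = -0.071·(11.7) = -0.8307
  Pd branch = 0.0129·Pd^0.44·e^(0.046·RH+f) = 0.7373 μm/a
  Cl⁻ term: 0.0175·15.1^0.57·exp(0.008·86+0.085·21.7) = 1.035
  r_corr = 0.7373 + 1.035 = 1.772 μm/a
  mass loss = 1.772 μm/a × 7.14 g/cm³ = 12.65 g·m⁻²·a⁻¹
copper: T>10 °C ⇒ hinge -0.080·(21.7−10) = -0.9360
  SO₂ term: 0.0053·8.1^0.26·exp(0.059·86-0.9360) = 0.5723
  Cl⁻ term: 0.01025·15.1^0.27·exp(0.036·86+0.049·21.7) = 1.366
  sum: 0.5723 + 1.366 → r_corr = 1.938 μm/a
  mass loss = 1.938 μm/a × 8.96 g/cm³ = 17.37 g·m⁻²·a⁻¹
Ordering by g·m⁻²·a⁻¹: copper (17.4) > zinc (12.7)

zinc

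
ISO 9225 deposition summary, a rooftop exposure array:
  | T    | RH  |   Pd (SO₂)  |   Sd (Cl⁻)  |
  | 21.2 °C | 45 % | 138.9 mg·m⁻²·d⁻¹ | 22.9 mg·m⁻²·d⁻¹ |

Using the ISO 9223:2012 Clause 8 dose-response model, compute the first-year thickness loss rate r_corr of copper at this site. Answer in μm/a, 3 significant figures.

r_corr = 0.452 μm/a

copper: T>10 °C ⇒ hinge -0.080·(21.2−10) = -0.8960
  SO₂ term: 0.0053·138.9^0.26·exp(0.059·45-0.8960) = 0.111
  Cl⁻ term: 0.01025·22.9^0.27·exp(0.036·45+0.049·21.2) = 0.3409
  r_corr = 0.111 + 0.3409 = 0.4519 μm/a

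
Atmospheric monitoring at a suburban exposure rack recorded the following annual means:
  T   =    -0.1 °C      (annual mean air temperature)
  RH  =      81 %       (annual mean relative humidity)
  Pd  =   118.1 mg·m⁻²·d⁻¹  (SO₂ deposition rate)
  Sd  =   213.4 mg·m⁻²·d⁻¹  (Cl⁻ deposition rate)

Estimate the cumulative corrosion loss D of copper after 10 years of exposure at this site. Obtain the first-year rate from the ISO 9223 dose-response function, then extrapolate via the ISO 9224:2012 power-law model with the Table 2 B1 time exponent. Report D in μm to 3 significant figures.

D(10) = 6.56 μm

copper: temperature factor f = +0.126·(-10.1) = -1.2726
  Pd branch = 0.0053·Pd^0.26·e^(0.059·RH+f) = 0.6108 μm/a
  Sd branch = 0.01025·Sd^0.27·e^(0.036·RH+0.049·T) = 0.8015 μm/a
  r_corr = 0.6108 + 0.8015 = 1.412 μm/a
Power-law: D(10) = r_corr · 10^0.667
  D(10) = 1.412 × 10^0.667 = 1.412 × 4.645 = 6.56 μm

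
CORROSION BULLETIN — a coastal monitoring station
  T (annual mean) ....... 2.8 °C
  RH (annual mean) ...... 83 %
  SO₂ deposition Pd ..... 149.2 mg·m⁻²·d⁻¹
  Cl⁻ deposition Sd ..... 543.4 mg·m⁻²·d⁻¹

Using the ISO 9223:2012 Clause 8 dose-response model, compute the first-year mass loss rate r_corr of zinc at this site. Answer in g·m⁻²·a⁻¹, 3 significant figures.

r_corr = 40.0 g·m⁻²·a⁻¹

zinc: temperature factor f = +0.038·(-7.2) = -0.2736
  Pd branch = 0.0129·Pd^0.44·e^(0.046·RH+f) = 4.04 μm/a
  Cl⁻ term: 0.0175·543.4^0.57·exp(0.008·83+0.085·2.8) = 1.562
  r_corr = 4.04 + 1.562 = 5.602 μm/a
Convert to mass loss: 5.602 μm/a × 7.14 g/cm³ = 40 g·m⁻²·a⁻¹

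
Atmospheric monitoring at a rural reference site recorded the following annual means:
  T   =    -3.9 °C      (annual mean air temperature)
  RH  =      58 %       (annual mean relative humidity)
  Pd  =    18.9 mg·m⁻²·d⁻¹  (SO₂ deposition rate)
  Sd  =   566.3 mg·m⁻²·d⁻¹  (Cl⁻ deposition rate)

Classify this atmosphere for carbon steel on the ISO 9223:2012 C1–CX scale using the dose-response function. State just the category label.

C3

carbon steel: temperature factor f = +0.150·(-13.9) = -2.0850
  sulphur-dioxide contribution → 3.236 μm/a
  chloride contribution → 30.13 μm/a
  total first-year rate 33.36 μm/a
33.4 μm/a falls in (25, 50] for carbon steel → category C3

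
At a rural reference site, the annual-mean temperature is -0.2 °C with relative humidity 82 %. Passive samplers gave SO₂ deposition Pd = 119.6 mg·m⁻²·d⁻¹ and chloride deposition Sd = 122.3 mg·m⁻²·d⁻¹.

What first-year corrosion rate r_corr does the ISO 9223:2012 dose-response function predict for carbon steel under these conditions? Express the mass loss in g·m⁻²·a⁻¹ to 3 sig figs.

r_corr = 421 g·m⁻²·a⁻¹

carbon steel: f(T) = +0.150·(T−10) [T≤10 °C] = -1.5300
  sulphur-dioxide contribution → 23.78 μm/a
  chloride contribution → 29.82 μm/a
  total first-year rate 53.6 μm/a
Convert to mass loss: 53.6 μm/a × 7.85 g/cm³ = 420.8 g·m⁻²·a⁻¹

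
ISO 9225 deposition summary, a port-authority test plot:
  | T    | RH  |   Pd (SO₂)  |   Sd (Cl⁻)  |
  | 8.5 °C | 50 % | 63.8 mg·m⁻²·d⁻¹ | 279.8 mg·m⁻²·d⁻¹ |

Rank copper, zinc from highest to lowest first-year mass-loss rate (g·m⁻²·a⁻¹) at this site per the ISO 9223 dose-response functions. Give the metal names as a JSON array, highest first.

copper: f(T) = +0.126·(T−10) [T≤10 °C] = -0.1890
  SO₂ term: 0.0053·63.8^0.26·exp(0.059·50-0.1890) = 0.247
  Sd branch = 0.01025·Sd^0.27·e^(0.036·RH+0.049·T) = 0.4305 μm/a
  sum: 0.247 + 0.4305 → r_corr = 0.6775 μm/a
  mass loss = 0.6775 μm/a × 8.96 g/cm³ = 6.07 g·m⁻²·a⁻¹
zinc: T≤10 °C ⇒ hinge +0.038·(8.5−10) = -0.0570
  SO₂ term: 0.0129·63.8^0.44·exp(0.046·50-0.0570) = 0.7565
  Sd branch = 0.0175·Sd^0.57·e^(0.008·RH+0.085·T) = 1.334 μm/a
  r_corr = 0.7565 + 1.334 = 2.091 μm/a
  mass loss = 2.091 μm/a × 7.14 g/cm³ = 14.93 g·m⁻²·a⁻¹
Ordering by g·m⁻²·a⁻¹: zinc (14.9) > copper (6.07)

["zinc", "copper"]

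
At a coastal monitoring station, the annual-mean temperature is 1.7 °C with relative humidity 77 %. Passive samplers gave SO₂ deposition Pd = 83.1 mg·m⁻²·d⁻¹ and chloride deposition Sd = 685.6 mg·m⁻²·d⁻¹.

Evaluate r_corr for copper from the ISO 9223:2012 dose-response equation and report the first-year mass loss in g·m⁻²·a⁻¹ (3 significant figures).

r_corr = 14.3 g·m⁻²·a⁻¹

copper: temperature factor f = +0.126·(-8.3) = -1.0458
  sulphur-dioxide contribution → 0.5523 μm/a
  chloride contribution → 1.039 μm/a
  ⇒ r_corr(copper) = 1.591 μm/a
Convert to mass loss: 1.591 μm/a × 8.96 g/cm³ = 14.26 g·m⁻²·a⁻¹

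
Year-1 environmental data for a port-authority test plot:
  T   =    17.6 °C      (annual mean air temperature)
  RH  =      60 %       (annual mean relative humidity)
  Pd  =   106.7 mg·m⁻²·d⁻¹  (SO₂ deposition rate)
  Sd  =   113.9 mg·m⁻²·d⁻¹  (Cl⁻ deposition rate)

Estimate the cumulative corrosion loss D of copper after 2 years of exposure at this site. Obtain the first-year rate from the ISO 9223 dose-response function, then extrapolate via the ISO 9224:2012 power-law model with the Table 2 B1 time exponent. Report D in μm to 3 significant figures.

D(2) = 1.73 μm

copper: T>10 °C ⇒ hinge -0.080·(17.6−10) = -0.6080
  sulphur-dioxide contribution → 0.3349 μm/a
  chloride contribution → 0.7561 μm/a
  total first-year rate 1.091 μm/a
Power-law: D(2) = r_corr · 2^0.667
  D(2) = 1.091 × 2^0.667 = 1.091 × 1.588 = 1.732 μm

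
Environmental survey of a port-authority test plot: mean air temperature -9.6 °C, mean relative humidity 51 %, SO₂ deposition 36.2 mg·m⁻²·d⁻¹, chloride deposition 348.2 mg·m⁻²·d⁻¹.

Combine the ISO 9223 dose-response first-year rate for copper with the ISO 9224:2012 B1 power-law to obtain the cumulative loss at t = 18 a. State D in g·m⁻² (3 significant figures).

D(18) = 13.4 g·m⁻²

copper: f(T) = +0.126·(T−10) [T≤10 °C] = -2.4696
  Pd branch = 0.0053·Pd^0.26·e^(0.059·RH+f) = 0.02311 μm/a
  Sd branch = 0.01025·Sd^0.27·e^(0.036·RH+0.049·T) = 0.195 μm/a
  r_corr = 0.02311 + 0.195 = 0.2181 μm/a
Long-term exponent b (ISO 9224 Table 2, B1) = 0.667
  D(18) = 0.2181 × 18^0.667 = 0.2181 × 6.875 = 1.5 μm
  Mass loss = 1.5 μm × 8.96 g/cm³ = 13.44 g·m⁻²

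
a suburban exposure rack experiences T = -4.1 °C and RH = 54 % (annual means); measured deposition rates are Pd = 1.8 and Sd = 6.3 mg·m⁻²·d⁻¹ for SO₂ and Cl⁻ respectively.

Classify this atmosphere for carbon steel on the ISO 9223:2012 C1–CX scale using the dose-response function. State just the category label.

carbon steel: temperature factor f = +0.150·(-14.1) = -2.1150
  SO₂ term: 1.77·1.8^0.52·exp(0.02·54-2.1150) = 0.8535
  Cl⁻ term: 0.102·6.3^0.62·exp(0.033·54+0.04·-4.1) = 1.61
  sum: 0.8535 + 1.61 → r_corr = 2.464 μm/a
Category bounds: 1.3…25 μm/a bracket r_corr ⇒ C2

C2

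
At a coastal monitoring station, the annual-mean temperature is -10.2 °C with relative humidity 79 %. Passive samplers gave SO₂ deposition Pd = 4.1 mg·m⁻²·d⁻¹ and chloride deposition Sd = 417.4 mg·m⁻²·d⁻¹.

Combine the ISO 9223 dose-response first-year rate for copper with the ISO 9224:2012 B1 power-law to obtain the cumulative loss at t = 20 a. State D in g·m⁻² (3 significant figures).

copper: f(T) = +0.126·(T−10) [T≤10 °C] = -2.5452
  sulphur-dioxide contribution → 0.06346 μm/a
  chloride contribution → 0.5449 μm/a
  ⇒ r_corr(copper) = 0.6084 μm/a
Power-law: D(20) = r_corr · 20^0.667
  D(20) = 0.6084 × 20^0.667 = 0.6084 × 7.375 = 4.487 μm
  Mass loss = 4.487 μm × 8.96 g/cm³ = 40.2 g·m⁻²

D(20) = 40.2 g·m⁻²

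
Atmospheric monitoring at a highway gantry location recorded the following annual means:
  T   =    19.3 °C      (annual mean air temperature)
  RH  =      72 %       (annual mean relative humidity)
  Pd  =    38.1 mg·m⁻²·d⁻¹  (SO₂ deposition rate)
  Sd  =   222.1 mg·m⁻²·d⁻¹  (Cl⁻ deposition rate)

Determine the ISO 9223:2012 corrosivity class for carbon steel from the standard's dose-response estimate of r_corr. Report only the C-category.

carbon steel: T>10 °C ⇒ hinge -0.054·(19.3−10) = -0.5022
  sulphur-dioxide contribution → 30.01 μm/a
  chloride contribution → 67.7 μm/a
  total first-year rate 97.72 μm/a
97.7 μm/a falls in (80, 200] for carbon steel → category C5

C5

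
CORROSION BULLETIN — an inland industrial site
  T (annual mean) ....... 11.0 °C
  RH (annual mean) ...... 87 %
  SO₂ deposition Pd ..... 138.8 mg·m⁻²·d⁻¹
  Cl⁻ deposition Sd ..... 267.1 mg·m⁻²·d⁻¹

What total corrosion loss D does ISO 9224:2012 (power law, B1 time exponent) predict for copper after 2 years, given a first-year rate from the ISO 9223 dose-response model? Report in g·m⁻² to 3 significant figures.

D(2) = 68.4 g·m⁻²

copper: f(T) = -0.080·(T−10) [T>10 °C] = -0.0800
  Pd branch = 0.0053·Pd^0.26·e^(0.059·RH+f) = 2.991 μm/a
  Cl⁻ term: 0.01025·267.1^0.27·exp(0.036·87+0.049·11.0) = 1.821
  sum: 2.991 + 1.821 → r_corr = 4.811 μm/a
ISO 9224: D(t) = r_corr · t^b with b = 0.667 (copper, B1)
  D(2) = 4.811 × 2^0.667 = 4.811 × 1.588 = 7.639 μm
  Mass loss = 7.639 μm × 8.96 g/cm³ = 68.45 g·m⁻²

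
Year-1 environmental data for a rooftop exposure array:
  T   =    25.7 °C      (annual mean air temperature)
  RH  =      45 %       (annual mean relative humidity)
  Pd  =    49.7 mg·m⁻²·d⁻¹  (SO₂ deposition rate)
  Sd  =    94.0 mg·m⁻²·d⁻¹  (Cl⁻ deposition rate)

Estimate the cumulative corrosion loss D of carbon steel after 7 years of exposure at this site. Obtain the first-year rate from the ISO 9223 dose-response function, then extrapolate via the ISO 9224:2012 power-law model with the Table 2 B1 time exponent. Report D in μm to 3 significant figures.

carbon steel: T>10 °C ⇒ hinge -0.054·(25.7−10) = -0.8478
  sulphur-dioxide contribution → 14.22 μm/a
  chloride contribution → 21.05 μm/a
  total first-year rate 35.27 μm/a
Long-term exponent b (ISO 9224 Table 2, B1) = 0.523
  D(7) = 35.27 × 7^0.523 = 35.27 × 2.767 = 97.58 μm

D(7) = 97.6 μm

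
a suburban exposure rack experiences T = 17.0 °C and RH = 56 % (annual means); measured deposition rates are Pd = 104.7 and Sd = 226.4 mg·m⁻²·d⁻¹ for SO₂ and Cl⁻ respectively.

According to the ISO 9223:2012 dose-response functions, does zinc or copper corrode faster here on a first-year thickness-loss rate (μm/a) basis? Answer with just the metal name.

zinc: T>10 °C ⇒ hinge -0.071·(17.0−10) = -0.4970
  sulphur-dioxide contribution → 0.7985 μm/a
  chloride contribution → 2.555 μm/a
  ⇒ r_corr(zinc) = 3.354 μm/a
copper: f(T) = -0.080·(T−10) [T>10 °C] = -0.5600
  sulphur-dioxide contribution → 0.2762 μm/a
  chloride contribution → 0.7653 μm/a
  total first-year rate 1.041 μm/a
Ordering by μm/a: zinc (3.35) > copper (1.04)

zinc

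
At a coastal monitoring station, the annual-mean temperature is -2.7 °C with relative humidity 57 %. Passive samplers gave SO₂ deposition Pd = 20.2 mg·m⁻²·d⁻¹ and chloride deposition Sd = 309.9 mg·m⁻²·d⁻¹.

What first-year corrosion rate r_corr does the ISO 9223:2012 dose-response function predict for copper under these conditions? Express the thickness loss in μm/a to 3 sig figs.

copper: T≤10 °C ⇒ hinge +0.126·(-2.7−10) = -1.6002
  sulphur-dioxide contribution → 0.06749 μm/a
  chloride contribution → 0.3289 μm/a
  total first-year rate 0.3964 μm/a

r_corr = 0.396 μm/a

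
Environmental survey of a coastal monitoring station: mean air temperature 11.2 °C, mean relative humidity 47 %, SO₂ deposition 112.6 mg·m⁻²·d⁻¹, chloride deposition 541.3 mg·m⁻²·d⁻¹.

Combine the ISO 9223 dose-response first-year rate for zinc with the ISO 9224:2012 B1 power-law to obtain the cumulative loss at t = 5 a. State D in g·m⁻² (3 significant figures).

zinc: T>10 °C ⇒ hinge -0.071·(11.2−10) = -0.0852
  SO₂ term: 0.0129·112.6^0.44·exp(0.046·47-0.0852) = 0.8226
  Cl⁻ term: 0.0175·541.3^0.57·exp(0.008·47+0.085·11.2) = 2.387
  r_corr = 0.8226 + 2.387 = 3.21 μm/a
Long-term exponent b (ISO 9224 Table 2, B1) = 0.813
  D(5) = 3.21 × 5^0.813 = 3.21 × 3.701 = 11.88 μm
  Mass loss = 11.88 μm × 7.14 g/cm³ = 84.8 g·m⁻²

D(5) = 84.8 g·m⁻²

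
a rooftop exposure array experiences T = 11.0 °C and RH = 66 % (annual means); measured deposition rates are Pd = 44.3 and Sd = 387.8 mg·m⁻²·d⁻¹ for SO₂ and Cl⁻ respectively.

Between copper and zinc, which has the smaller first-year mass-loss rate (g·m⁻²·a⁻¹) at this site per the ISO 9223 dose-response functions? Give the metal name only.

copper

copper: temperature factor f = -0.080·(1.0) = -0.0800
  SO₂ term: 0.0053·44.3^0.26·exp(0.059·66-0.0800) = 0.6438
  Sd branch = 0.01025·Sd^0.27·e^(0.036·RH+0.049·T) = 0.9454 μm/a
  sum: 0.6438 + 0.9454 → r_corr = 1.589 μm/a
  mass loss = 1.589 μm/a × 8.96 g/cm³ = 14.24 g·m⁻²·a⁻¹
zinc: temperature factor f = -0.071·(1.0) = -0.0710
  SO₂ term: 0.0129·44.3^0.44·exp(0.046·66-0.0710) = 1.326
  Sd branch = 0.0175·Sd^0.57·e^(0.008·RH+0.085·T) = 2.259 μm/a
  sum: 1.326 + 2.259 → r_corr = 3.585 μm/a
  mass loss = 3.585 μm/a × 7.14 g/cm³ = 25.6 g·m⁻²·a⁻¹
Ordering by g·m⁻²·a⁻¹: zinc (25.6) > copper (14.2)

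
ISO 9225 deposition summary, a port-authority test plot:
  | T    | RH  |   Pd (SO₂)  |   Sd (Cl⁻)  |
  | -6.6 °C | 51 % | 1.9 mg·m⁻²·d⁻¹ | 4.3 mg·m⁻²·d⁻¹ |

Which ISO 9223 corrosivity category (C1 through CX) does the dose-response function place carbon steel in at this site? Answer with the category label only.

C2

carbon steel: T≤10 °C ⇒ hinge +0.150·(-6.6−10) = -2.4900
  SO₂ term: 1.77·1.9^0.52·exp(0.02·51-2.4900) = 0.5682
  Sd branch = 0.102·Sd^0.62·e^(0.033·RH+0.04·T) = 1.041 μm/a
  r_corr = 0.5682 + 1.041 = 1.61 μm/a
ISO 9223 Table 2 (carbon steel): 1.3 < 1.61 ≤ 25 μm/a ⇒ C2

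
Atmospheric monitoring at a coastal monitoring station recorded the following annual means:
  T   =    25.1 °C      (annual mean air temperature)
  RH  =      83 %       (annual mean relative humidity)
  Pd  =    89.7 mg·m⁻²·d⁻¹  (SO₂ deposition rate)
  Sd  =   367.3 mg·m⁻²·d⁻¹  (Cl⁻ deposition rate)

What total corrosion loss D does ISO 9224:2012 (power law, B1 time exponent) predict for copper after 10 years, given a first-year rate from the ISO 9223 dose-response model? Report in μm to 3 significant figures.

D(10) = 19.1 μm

copper: f(T) = -0.080·(T−10) [T>10 °C] = -1.2080
  Pd branch = 0.0053·Pd^0.26·e^(0.059·RH+f) = 0.6825 μm/a
  Sd branch = 0.01025·Sd^0.27·e^(0.036·RH+0.049·T) = 3.428 μm/a
  r_corr = 0.6825 + 3.428 = 4.111 μm/a
Long-term exponent b (ISO 9224 Table 2, B1) = 0.667
  D(10) = 4.111 × 10^0.667 = 4.111 × 4.645 = 19.1 μm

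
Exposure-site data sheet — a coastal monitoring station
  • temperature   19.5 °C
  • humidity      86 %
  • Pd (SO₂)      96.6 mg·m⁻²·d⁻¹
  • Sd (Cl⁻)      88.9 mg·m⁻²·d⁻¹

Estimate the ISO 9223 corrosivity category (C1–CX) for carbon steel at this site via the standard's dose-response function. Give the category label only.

C5

carbon steel: f(T) = -0.054·(T−10) [T>10 °C] = -0.5130
  Pd branch = 1.77·Pd^0.52·e^(0.02·RH+f) = 63.73 μm/a
  Cl⁻ term: 0.102·88.9^0.62·exp(0.033·86+0.04·19.5) = 61.4
  sum: 63.73 + 61.4 → r_corr = 125.1 μm/a
125 μm/a falls in (80, 200] for carbon steel → category C5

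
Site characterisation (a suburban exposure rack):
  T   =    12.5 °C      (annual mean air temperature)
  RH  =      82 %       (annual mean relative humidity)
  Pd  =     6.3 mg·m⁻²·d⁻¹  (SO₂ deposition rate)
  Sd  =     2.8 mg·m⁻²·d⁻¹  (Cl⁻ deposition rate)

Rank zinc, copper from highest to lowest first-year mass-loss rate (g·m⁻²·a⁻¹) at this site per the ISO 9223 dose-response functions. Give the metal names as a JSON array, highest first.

zinc: temperature factor f = -0.071·(2.5) = -0.1775
  sulphur-dioxide contribution → 1.055 μm/a
  chloride contribution → 0.1755 μm/a
  ⇒ r_corr(zinc) = 1.231 μm/a
  mass loss = 1.231 μm/a × 7.14 g/cm³ = 8.788 g·m⁻²·a⁻¹
copper: temperature factor f = -0.080·(2.5) = -0.2000
  sulphur-dioxide contribution → 0.8838 μm/a
  chloride contribution → 0.4781 μm/a
  total first-year rate 1.362 μm/a
  mass loss = 1.362 μm/a × 8.96 g/cm³ = 12.2 g·m⁻²·a⁻¹
Ordering by g·m⁻²·a⁻¹: copper (12.2) > zinc (8.79)

["copper", "zinc"]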